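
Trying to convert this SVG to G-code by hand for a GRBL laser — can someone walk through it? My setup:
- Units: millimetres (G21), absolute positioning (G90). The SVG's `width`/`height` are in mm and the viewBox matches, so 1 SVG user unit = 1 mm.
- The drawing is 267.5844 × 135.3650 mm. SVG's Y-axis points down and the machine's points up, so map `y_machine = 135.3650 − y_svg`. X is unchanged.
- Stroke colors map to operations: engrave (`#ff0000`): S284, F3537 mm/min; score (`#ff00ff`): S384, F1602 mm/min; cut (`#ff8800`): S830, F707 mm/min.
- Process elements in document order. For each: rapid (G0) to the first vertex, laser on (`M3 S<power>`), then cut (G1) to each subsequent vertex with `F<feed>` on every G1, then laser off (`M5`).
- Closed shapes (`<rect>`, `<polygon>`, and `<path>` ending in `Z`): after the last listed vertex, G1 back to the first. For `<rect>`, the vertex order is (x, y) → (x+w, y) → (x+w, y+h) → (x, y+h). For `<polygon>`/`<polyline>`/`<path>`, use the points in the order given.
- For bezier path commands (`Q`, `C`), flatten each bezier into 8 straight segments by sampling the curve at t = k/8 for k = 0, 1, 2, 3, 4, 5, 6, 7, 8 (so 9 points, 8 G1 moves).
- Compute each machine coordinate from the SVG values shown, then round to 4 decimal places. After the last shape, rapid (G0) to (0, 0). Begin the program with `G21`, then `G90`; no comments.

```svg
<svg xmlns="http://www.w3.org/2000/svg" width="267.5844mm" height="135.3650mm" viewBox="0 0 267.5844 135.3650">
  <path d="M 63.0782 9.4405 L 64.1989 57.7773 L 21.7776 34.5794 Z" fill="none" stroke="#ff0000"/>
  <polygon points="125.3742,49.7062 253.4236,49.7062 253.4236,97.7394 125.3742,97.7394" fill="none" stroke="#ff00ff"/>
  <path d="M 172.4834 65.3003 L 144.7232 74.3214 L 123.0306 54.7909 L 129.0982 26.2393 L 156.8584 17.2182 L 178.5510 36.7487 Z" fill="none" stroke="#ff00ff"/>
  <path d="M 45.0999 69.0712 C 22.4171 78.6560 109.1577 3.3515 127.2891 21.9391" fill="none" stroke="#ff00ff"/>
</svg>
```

G21
G90
G0 X63.0782 Y125.9245
M3 S284
G1 X64.1989 Y77.5877 F3537
G1 X21.7776 Y100.7856 F3537
G1 X63.0782 Y125.9245 F3537
M5
G0 X125.3742 Y85.6588
M3 S384
G1 X253.4236 Y85.6588 F1602
G1 X253.4236 Y37.6256 F1602
G1 X125.3742 Y37.6256 F1602
G1 X125.3742 Y85.6588 F1602
M5
G0 X172.4834 Y70.0647
M3 S384
G1 X144.7232 Y61.0436 F1602
G1 X123.0306 Y80.5741 F1602
G1 X129.0982 Y109.1257 F1602
G1 X156.8584 Y118.1468 F1602
G1 X178.5510 Y98.6163 F1602
G1 X172.4834 Y70.0647 F1602
M5
G0 X45.0999 Y66.2938
M3 S384
G1 X41.3754 Y66.3295 F1602
G1 X45.8229 Y72.2285 F1602
G1 X56.3563 Y81.8956 F1602
G1 X70.8892 Y93.2359 F1602
G1 X87.3352 Y104.1541 F1602
G1 X103.6081 Y112.5553 F1602
G1 X117.6215 Y116.3442 F1602
G1 X127.2891 Y113.4259 F1602
M5
G0 X0.0000 Y0.0000

1 u = 1 mm; y_m = 135.3650 − y.

[1] `<path>` regular polygon, #ff0000→engrave S284 F3537: (63.0782,125.9245) → (64.1989,77.5877) → (21.7776,100.7856) → (63.0782,125.9245) (closed)

[2] `<polygon>` rectangle, #ff00ff→score S384 F1602: (125.3742,85.6588) → (253.4236,85.6588) → (253.4236,37.6256) → (125.3742,37.6256) → (125.3742,85.6588) (closed)

[3] `<path>` regular polygon, #ff00ff→score S384 F1602: (172.4834,70.0647) → (144.7232,61.0436) → (123.0306,80.5741) → (129.0982,109.1257) → (156.8584,118.1468) → (178.5510,98.6163) → (172.4834,70.0647) (closed)

[4] `<path>` cubic bezier, #ff00ff→score S384 F1602: (45.0999,66.2938) → (41.3754,66.3295) → (45.8229,72.2285) → (56.3563,81.8956) → (70.8892,93.2359) → (87.3352,104.1541) → (103.6081,112.5553) → (117.6215,116.3442) → (127.2891,113.4259)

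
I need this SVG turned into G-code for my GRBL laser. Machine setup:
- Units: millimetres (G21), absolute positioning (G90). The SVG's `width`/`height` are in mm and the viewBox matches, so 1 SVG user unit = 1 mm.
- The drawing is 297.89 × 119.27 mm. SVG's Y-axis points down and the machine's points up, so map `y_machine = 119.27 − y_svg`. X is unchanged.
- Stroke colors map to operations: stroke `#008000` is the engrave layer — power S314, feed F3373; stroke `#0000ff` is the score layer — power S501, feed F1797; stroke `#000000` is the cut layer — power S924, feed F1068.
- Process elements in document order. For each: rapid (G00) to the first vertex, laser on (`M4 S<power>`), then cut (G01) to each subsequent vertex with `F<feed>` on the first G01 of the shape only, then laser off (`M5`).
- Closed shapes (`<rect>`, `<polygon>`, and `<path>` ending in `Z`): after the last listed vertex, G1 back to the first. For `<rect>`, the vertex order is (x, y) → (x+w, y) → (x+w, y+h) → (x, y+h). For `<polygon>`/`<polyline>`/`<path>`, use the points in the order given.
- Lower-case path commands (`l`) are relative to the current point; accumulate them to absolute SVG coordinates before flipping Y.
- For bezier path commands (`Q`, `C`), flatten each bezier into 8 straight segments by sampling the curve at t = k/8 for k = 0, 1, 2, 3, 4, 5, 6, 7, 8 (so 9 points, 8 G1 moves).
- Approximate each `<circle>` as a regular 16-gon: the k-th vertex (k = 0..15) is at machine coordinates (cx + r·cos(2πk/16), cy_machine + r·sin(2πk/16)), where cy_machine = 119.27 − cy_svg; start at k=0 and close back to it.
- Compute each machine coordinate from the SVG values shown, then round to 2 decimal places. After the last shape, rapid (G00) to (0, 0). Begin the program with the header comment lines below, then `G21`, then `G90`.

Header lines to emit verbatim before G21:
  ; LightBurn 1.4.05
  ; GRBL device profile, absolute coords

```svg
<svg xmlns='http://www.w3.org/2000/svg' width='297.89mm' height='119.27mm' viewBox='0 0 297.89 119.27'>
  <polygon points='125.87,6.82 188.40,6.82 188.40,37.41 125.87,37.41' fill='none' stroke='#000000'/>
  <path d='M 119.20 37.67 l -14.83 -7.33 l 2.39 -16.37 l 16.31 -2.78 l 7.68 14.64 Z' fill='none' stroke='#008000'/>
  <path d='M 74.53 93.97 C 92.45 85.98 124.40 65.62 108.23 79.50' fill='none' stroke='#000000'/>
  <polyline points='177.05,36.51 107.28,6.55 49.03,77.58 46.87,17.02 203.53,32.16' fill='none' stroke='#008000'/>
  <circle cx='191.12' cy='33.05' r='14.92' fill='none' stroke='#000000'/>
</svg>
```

; LightBurn 1.4.05
; GRBL device profile, absolute coords
G21
G90
G00 X125.87 Y112.45
M4 S924
G01 X188.40 Y112.45 F1068
G01 X188.40 Y81.86
G01 X125.87 Y81.86
G01 X125.87 Y112.45
M5
G00 X119.20 Y81.60
M4 S314
G01 X104.37 Y88.93 F3373
G01 X106.76 Y105.30
G01 X123.07 Y108.08
G01 X130.75 Y93.44
G01 X119.20 Y81.60
M5
G00 X74.53 Y25.30
M4 S924
G01 X81.79 Y28.79 F1068
G01 X89.63 Y32.88
G01 X97.33 Y37.05
G01 X104.16 Y40.74
G01 X109.40 Y43.40
G01 X112.31 Y44.49
G01 X112.16 Y43.46
G01 X108.23 Y39.77
M5
G00 X177.05 Y82.76
M4 S314
G01 X107.28 Y112.72 F3373
G01 X49.03 Y41.69
G01 X46.87 Y102.25
G01 X203.53 Y87.11
M5
G00 X206.04 Y86.22
M4 S924
G01 X204.90 Y91.93 F1068
G01 X201.67 Y96.77
G01 X196.83 Y100.00
G01 X191.12 Y101.14
G01 X185.41 Y100.00
G01 X180.57 Y96.77
G01 X177.34 Y91.93
G01 X176.20 Y86.22
G01 X177.34 Y80.51
G01 X180.57 Y75.67
G01 X185.41 Y72.44
G01 X191.12 Y71.30
G01 X196.83 Y72.44
G01 X201.67 Y75.67
G01 X204.90 Y80.51
G01 X206.04 Y86.22
M5
G00 X0.00 Y0.00

Since the viewBox matches the mm dimensions, user units are millimetres directly. The only transform is the Y-flip y_m = 119.27 − y_svg.

Shape 1 is a rectangle drawn with `<polygon>`. Its stroke #000000 means cut at S924, F1068. After flipping Y the toolpath is (125.87,112.45) → (188.40,112.45) → (188.40,81.86) → (125.87,81.86) → (125.87,112.45), returning to the start.

Shape 2 is a regular polygon drawn with `<path>`. Its stroke #008000 means engrave at S314, F3373. After flipping Y the toolpath is (119.20,81.60) → (104.37,88.93) → (106.76,105.30) → (123.07,108.08) → (130.75,93.44) → (119.20,81.60), returning to the start.

Shape 3 is a cubic bezier drawn with `<path>`. Its stroke #000000 means cut at S924, F1068. After flipping Y the toolpath is (74.53,25.30) → (81.79,28.79) → (89.63,32.88) → (97.33,37.05) → (104.16,40.74) → (109.40,43.40) → (112.31,44.49) → (112.16,43.46) → (108.23,39.77).

Shape 4 is a open polyline drawn with `<polyline>`. Its stroke #008000 means engrave at S314, F3373. After flipping Y the toolpath is (177.05,82.76) → (107.28,112.72) → (49.03,41.69) → (46.87,102.25) → (203.53,87.11).

Shape 5 is a circle drawn with `<circle>`. Its stroke #000000 means cut at S924, F1068. After flipping Y the toolpath is (206.04,86.22) → (204.90,91.93) → (201.67,96.77) → (196.83,100.00) → (191.12,101.14) → (185.41,100.00) → (180.57,96.77) → (177.34,91.93) → (176.20,86.22) → (177.34,80.51) → (180.57,75.67) → (185.41,72.44) → (191.12,71.30) → (196.83,72.44) → (201.67,75.67) → (204.90,80.51) → (206.04,86.22), returning to the start.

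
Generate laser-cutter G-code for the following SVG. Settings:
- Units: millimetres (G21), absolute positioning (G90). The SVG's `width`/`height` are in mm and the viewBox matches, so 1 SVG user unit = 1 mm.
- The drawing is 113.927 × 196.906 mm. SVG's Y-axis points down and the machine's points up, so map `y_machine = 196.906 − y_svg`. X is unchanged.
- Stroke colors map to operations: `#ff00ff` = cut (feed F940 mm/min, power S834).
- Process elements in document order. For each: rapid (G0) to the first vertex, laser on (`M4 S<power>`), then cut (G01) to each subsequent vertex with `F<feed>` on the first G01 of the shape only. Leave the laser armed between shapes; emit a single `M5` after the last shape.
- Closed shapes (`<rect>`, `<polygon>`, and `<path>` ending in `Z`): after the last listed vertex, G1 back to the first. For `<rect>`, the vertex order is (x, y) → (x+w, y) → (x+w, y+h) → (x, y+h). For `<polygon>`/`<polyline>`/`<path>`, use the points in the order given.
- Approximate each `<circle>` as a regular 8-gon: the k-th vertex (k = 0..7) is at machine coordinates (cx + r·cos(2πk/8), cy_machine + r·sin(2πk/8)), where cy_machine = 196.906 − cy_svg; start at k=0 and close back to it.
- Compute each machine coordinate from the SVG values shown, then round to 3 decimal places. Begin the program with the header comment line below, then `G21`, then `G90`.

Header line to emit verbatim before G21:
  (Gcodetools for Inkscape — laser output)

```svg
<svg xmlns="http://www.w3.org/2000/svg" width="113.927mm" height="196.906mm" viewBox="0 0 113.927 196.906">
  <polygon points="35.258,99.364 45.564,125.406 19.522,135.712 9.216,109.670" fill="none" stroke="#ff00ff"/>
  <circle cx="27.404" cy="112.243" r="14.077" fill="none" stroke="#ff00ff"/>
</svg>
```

(Gcodetools for Inkscape — laser output)
G21
G90
G0 X35.258 Y97.542
M4 S834
G01 X45.564 Y71.500 F940
G01 X19.522 Y61.194
G01 X9.216 Y87.236
G01 X35.258 Y97.542
G0 X41.481 Y84.663
M4 S834
G01 X37.358 Y94.617 F940
G01 X27.404 Y98.740
G01 X17.450 Y94.617
G01 X13.327 Y84.663
G01 X17.450 Y74.709
G01 X27.404 Y70.586
G01 X37.358 Y74.709
G01 X41.481 Y84.663
M5

viewBox `0 0 113.927 196.906` with mm width/height → 1 unit = 1 mm. Flip: y_m = 196.906 − y_svg.

**Shape 1** — `<polygon>` regular polygon, stroke `#ff00ff` → cut (S834, F940). Machine vertices: (35.258,97.542) → (45.564,71.500) → (19.522,61.194) → (9.216,87.236) → (35.258,97.542). Closed: final G1 returns to the first vertex.

**Shape 2** — `<circle>` circle, stroke `#ff00ff` → cut (S834, F940). Machine vertices: (41.481,84.663) → (37.358,94.617) → (27.404,98.740) → (17.450,94.617) → (13.327,84.663) → (17.450,74.709) → (27.404,70.586) → (37.358,74.709) → (41.481,84.663). Closed: final G1 returns to the first vertex.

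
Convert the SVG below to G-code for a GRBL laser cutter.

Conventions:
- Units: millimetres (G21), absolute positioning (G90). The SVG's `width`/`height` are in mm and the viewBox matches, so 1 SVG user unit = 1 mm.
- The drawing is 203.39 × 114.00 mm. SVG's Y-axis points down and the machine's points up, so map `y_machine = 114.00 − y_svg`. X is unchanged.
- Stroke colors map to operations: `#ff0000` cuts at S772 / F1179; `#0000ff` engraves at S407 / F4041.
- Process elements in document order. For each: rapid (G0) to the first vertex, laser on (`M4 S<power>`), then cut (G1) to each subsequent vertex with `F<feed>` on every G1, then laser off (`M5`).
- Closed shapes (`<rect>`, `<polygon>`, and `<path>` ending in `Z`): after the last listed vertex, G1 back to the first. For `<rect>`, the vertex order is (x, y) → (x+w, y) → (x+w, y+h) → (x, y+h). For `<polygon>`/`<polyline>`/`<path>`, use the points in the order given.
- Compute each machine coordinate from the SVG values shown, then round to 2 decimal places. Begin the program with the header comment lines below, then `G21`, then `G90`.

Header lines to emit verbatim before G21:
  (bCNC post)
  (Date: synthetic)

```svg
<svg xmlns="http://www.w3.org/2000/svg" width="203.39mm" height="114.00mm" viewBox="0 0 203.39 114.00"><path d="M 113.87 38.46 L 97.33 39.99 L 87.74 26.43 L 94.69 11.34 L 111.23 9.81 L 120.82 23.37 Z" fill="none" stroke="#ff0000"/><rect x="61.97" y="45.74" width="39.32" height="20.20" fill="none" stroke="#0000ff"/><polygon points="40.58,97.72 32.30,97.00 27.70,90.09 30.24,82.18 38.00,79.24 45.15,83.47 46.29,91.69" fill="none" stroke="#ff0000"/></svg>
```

(bCNC post)
(Date: synthetic)
G21
G90
G0 X113.87 Y75.54
M4 S772
G1 X97.33 Y74.01 F1179
G1 X87.74 Y87.57 F1179
G1 X94.69 Y102.66 F1179
G1 X111.23 Y104.19 F1179
G1 X120.82 Y90.63 F1179
G1 X113.87 Y75.54 F1179
M5
G0 X61.97 Y68.26
M4 S407
G1 X101.29 Y68.26 F4041
G1 X101.29 Y48.06 F4041
G1 X61.97 Y48.06 F4041
G1 X61.97 Y68.26 F4041
M5
G0 X40.58 Y16.28
M4 S772
G1 X32.30 Y17.00 F1179
G1 X27.70 Y23.91 F1179
G1 X30.24 Y31.82 F1179
G1 X38.00 Y34.76 F1179
G1 X45.15 Y30.53 F1179
G1 X46.29 Y22.31 F1179
G1 X40.58 Y16.28 F1179
M5

viewBox `0 0 203.39 114.00` with mm width/height → 1 unit = 1 mm. Flip: y_m = 114.00 − y_svg.

**Shape 1** — `<path>` regular polygon, stroke `#ff0000` → cut (S772, F1179). Machine vertices: (113.87,75.54) → (97.33,74.01) → (87.74,87.57) → (94.69,102.66) → (111.23,104.19) → (120.82,90.63) → (113.87,75.54). Closed: final G1 returns to the first vertex.

**Shape 2** — `<rect>` rectangle, stroke `#0000ff` → engrave (S407, F4041). Machine vertices: (61.97,68.26) → (101.29,68.26) → (101.29,48.06) → (61.97,48.06) → (61.97,68.26). Closed: final G1 returns to the first vertex.

**Shape 3** — `<polygon>` regular polygon, stroke `#ff0000` → cut (S772, F1179). Machine vertices: (40.58,16.28) → (32.30,17.00) → (27.70,23.91) → (30.24,31.82) → (38.00,34.76) → (45.15,30.53) → (46.29,22.31) → (40.58,16.28). Closed: final G1 returns to the first vertex.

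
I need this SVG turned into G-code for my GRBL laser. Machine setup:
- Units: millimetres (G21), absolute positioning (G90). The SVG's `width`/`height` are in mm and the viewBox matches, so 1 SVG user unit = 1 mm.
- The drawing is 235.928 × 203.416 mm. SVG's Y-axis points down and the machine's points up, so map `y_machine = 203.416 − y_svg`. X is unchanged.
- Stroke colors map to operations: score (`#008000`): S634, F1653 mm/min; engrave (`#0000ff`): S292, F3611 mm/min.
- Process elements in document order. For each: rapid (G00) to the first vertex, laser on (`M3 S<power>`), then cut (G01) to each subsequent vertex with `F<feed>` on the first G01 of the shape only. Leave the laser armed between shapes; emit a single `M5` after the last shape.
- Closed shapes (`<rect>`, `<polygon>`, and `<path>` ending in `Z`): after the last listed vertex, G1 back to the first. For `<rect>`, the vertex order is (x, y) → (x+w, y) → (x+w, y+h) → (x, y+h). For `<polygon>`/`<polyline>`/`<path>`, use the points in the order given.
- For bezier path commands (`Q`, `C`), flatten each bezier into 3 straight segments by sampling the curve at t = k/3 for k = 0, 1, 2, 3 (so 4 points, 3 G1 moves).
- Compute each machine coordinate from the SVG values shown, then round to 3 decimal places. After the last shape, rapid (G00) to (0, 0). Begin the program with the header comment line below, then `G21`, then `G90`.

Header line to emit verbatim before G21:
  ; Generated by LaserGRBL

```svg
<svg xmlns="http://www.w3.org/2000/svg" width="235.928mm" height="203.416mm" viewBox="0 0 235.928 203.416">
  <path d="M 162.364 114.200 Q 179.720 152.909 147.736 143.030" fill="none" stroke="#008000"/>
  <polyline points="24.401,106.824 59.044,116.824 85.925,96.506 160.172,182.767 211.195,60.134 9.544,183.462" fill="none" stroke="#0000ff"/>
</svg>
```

Since the viewBox matches the mm dimensions, user units are millimetres directly. The only transform is the Y-flip y_m = 203.416 − y_svg.

Shape 1 is a quadratic bezier drawn with `<path>`. Its stroke #008000 means score at S634, F1653. After flipping Y the toolpath is (162.364,89.216) → (168.452,68.809) → (163.576,59.199) → (147.736,60.386).

Shape 2 is a open polyline drawn with `<polyline>`. Its stroke #0000ff means engrave at S292, F3611. After flipping Y the toolpath is (24.401,96.592) → (59.044,86.592) → (85.925,106.910) → (160.172,20.649) → (211.195,143.282) → (9.544,19.954).

; Generated by LaserGRBL
G21
G90
G00 X162.364 Y89.216
M3 S634
G01 X168.452 Y68.809 F1653
G01 X163.576 Y59.199
G01 X147.736 Y60.386
G00 X24.401 Y96.592
M3 S292
G01 X59.044 Y86.592 F3611
G01 X85.925 Y106.910
G01 X160.172 Y20.649
G01 X211.195 Y143.282
G01 X9.544 Y19.954
M5
G00 X0.000 Y0.000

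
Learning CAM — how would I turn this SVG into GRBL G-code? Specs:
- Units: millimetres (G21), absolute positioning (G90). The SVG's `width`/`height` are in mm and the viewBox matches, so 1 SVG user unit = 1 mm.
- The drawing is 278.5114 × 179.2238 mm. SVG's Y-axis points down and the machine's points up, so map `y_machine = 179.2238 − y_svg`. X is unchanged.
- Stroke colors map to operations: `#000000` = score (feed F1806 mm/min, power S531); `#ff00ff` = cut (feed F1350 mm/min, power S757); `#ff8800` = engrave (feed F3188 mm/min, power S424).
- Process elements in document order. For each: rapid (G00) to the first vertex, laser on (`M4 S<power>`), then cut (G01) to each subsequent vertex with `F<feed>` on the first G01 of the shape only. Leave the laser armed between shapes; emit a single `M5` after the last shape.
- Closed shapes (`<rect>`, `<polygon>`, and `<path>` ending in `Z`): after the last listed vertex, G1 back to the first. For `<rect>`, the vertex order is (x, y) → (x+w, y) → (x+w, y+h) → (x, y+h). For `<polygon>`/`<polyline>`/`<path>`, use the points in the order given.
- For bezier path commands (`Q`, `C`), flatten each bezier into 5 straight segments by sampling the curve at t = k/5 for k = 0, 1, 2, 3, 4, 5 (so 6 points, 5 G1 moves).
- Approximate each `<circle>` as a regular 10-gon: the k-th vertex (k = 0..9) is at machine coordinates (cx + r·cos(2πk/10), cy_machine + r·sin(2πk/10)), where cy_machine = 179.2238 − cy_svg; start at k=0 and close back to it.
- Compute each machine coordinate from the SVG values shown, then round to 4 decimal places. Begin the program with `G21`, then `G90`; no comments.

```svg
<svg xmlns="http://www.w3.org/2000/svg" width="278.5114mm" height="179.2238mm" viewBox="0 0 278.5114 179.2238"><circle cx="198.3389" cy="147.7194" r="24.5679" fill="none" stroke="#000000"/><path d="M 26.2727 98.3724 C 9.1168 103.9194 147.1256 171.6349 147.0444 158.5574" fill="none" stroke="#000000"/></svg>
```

1 u = 1 mm; y_m = 179.2238 − y.

[1] `<circle>` circle, #000000→score S531 F1806: (222.9068,31.5044) → (218.2147,45.9450) → (205.9308,54.8699) → (190.7470,54.8699) → (178.4631,45.9450) → (173.7710,31.5044) → (178.4631,17.0638) → (190.7470,8.1389) → (205.9308,8.1389) → (218.2147,17.0638) → (222.9068,31.5044) (closed)

[2] `<path>` cubic bezier, #000000→score S531 F1806: (26.2727,80.8514) → (32.2529,71.2067) → (61.3964,53.5037) → (99.6269,34.6045) → (132.8684,21.3714) → (147.0444,20.6664)

G21
G90
G00 X222.9068 Y31.5044
M4 S531
G01 X218.2147 Y45.9450 F1806
G01 X205.9308 Y54.8699
G01 X190.7470 Y54.8699
G01 X178.4631 Y45.9450
G01 X173.7710 Y31.5044
G01 X178.4631 Y17.0638
G01 X190.7470 Y8.1389
G01 X205.9308 Y8.1389
G01 X218.2147 Y17.0638
G01 X222.9068 Y31.5044
G00 X26.2727 Y80.8514
M4 S531
G01 X32.2529 Y71.2067 F1806
G01 X61.3964 Y53.5037
G01 X99.6269 Y34.6045
G01 X132.8684 Y21.3714
G01 X147.0444 Y20.6664
M5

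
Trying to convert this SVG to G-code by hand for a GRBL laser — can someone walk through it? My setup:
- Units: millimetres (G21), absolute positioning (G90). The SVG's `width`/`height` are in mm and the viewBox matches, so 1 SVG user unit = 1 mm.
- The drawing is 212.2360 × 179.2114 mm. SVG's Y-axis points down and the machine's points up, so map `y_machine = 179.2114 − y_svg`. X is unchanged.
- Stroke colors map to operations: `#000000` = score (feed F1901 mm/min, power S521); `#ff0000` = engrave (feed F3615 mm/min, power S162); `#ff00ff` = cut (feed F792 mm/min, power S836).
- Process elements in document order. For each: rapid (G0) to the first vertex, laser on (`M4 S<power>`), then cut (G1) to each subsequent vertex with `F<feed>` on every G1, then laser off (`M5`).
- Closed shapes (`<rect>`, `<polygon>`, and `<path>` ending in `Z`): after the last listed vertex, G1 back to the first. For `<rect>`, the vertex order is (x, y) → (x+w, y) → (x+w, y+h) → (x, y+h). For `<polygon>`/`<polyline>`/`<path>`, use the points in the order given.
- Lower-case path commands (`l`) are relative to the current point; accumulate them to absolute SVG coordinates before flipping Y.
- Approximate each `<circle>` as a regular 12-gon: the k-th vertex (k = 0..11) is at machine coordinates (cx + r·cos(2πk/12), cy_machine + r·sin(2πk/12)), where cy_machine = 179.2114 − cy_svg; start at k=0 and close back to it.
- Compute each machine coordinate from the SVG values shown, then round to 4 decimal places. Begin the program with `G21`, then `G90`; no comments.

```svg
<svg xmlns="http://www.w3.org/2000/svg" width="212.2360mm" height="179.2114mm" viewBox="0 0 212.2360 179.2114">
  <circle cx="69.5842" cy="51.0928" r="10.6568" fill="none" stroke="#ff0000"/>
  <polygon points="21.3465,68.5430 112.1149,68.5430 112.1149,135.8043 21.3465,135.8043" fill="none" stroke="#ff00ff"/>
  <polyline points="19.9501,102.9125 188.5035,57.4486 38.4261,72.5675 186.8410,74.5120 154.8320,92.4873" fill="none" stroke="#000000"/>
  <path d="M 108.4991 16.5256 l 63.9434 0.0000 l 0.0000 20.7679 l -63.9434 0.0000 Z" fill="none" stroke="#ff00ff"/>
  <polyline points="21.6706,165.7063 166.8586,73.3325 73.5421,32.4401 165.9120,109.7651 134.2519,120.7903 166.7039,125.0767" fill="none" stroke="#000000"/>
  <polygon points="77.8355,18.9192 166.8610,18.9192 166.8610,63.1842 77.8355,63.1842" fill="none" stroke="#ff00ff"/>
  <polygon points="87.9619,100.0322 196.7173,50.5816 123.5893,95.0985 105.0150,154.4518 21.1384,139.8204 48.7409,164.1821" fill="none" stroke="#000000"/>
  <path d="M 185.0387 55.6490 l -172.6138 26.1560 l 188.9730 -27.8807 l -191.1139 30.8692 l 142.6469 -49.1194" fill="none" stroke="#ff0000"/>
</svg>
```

1 u = 1 mm; y_m = 179.2114 − y.

[1] `<circle>` circle, #ff0000→engrave S162 F3615: (80.2410,128.1186) → (78.8133,133.4470) → (74.9126,137.3477) → (69.5842,138.7754) → (64.2558,137.3477) → (60.3551,133.4470) → (58.9274,128.1186) → (60.3551,122.7902) → (64.2558,118.8895) → (69.5842,117.4618) → (74.9126,118.8895) → (78.8133,122.7902) → (80.2410,128.1186) (closed)

[2] `<polygon>` rectangle, #ff00ff→cut S836 F792: (21.3465,110.6684) → (112.1149,110.6684) → (112.1149,43.4071) → (21.3465,43.4071) → (21.3465,110.6684) (closed)

[3] `<polyline>` open polyline, #000000→score S521 F1901: (19.9501,76.2989) → (188.5035,121.7628) → (38.4261,106.6439) → (186.8410,104.6994) → (154.8320,86.7241)

[4] `<path>` rectangle, #ff00ff→cut S836 F792: (108.4991,162.6858) → (172.4425,162.6858) → (172.4425,141.9179) → (108.4991,141.9179) → (108.4991,162.6858) (closed)

[5] `<polyline>` open polyline, #000000→score S521 F1901: (21.6706,13.5051) → (166.8586,105.8789) → (73.5421,146.7713) → (165.9120,69.4463) → (134.2519,58.4211) → (166.7039,54.1347)

[6] `<polygon>` rectangle, #ff00ff→cut S836 F792: (77.8355,160.2922) → (166.8610,160.2922) → (166.8610,116.0272) → (77.8355,116.0272) → (77.8355,160.2922) (closed)

[7] `<polygon>` closed polygon, #000000→score S521 F1901: (87.9619,79.1792) → (196.7173,128.6298) → (123.5893,84.1129) → (105.0150,24.7596) → (21.1384,39.3910) → (48.7409,15.0293) → (87.9619,79.1792) (closed)

[8] `<path>` open polyline, #ff0000→engrave S162 F3615: (185.0387,123.5624) → (12.4249,97.4064) → (201.3979,125.2871) → (10.2840,94.4179) → (152.9309,143.5373)

G21
G90
G0 X80.2410 Y128.1186
M4 S162
G1 X78.8133 Y133.4470 F3615
G1 X74.9126 Y137.3477 F3615
G1 X69.5842 Y138.7754 F3615
G1 X64.2558 Y137.3477 F3615
G1 X60.3551 Y133.4470 F3615
G1 X58.9274 Y128.1186 F3615
G1 X60.3551 Y122.7902 F3615
G1 X64.2558 Y118.8895 F3615
G1 X69.5842 Y117.4618 F3615
G1 X74.9126 Y118.8895 F3615
G1 X78.8133 Y122.7902 F3615
G1 X80.2410 Y128.1186 F3615
M5
G0 X21.3465 Y110.6684
M4 S836
G1 X112.1149 Y110.6684 F792
G1 X112.1149 Y43.4071 F792
G1 X21.3465 Y43.4071 F792
G1 X21.3465 Y110.6684 F792
M5
G0 X19.9501 Y76.2989
M4 S521
G1 X188.5035 Y121.7628 F1901
G1 X38.4261 Y106.6439 F1901
G1 X186.8410 Y104.6994 F1901
G1 X154.8320 Y86.7241 F1901
M5
G0 X108.4991 Y162.6858
M4 S836
G1 X172.4425 Y162.6858 F792
G1 X172.4425 Y141.9179 F792
G1 X108.4991 Y141.9179 F792
G1 X108.4991 Y162.6858 F792
M5
G0 X21.6706 Y13.5051
M4 S521
G1 X166.8586 Y105.8789 F1901
G1 X73.5421 Y146.7713 F1901
G1 X165.9120 Y69.4463 F1901
G1 X134.2519 Y58.4211 F1901
G1 X166.7039 Y54.1347 F1901
M5
G0 X77.8355 Y160.2922
M4 S836
G1 X166.8610 Y160.2922 F792
G1 X166.8610 Y116.0272 F792
G1 X77.8355 Y116.0272 F792
G1 X77.8355 Y160.2922 F792
M5
G0 X87.9619 Y79.1792
M4 S521
G1 X196.7173 Y128.6298 F1901
G1 X123.5893 Y84.1129 F1901
G1 X105.0150 Y24.7596 F1901
G1 X21.1384 Y39.3910 F1901
G1 X48.7409 Y15.0293 F1901
G1 X87.9619 Y79.1792 F1901
M5
G0 X185.0387 Y123.5624
M4 S162
G1 X12.4249 Y97.4064 F3615
G1 X201.3979 Y125.2871 F3615
G1 X10.2840 Y94.4179 F3615
G1 X152.9309 Y143.5373 F3615
M5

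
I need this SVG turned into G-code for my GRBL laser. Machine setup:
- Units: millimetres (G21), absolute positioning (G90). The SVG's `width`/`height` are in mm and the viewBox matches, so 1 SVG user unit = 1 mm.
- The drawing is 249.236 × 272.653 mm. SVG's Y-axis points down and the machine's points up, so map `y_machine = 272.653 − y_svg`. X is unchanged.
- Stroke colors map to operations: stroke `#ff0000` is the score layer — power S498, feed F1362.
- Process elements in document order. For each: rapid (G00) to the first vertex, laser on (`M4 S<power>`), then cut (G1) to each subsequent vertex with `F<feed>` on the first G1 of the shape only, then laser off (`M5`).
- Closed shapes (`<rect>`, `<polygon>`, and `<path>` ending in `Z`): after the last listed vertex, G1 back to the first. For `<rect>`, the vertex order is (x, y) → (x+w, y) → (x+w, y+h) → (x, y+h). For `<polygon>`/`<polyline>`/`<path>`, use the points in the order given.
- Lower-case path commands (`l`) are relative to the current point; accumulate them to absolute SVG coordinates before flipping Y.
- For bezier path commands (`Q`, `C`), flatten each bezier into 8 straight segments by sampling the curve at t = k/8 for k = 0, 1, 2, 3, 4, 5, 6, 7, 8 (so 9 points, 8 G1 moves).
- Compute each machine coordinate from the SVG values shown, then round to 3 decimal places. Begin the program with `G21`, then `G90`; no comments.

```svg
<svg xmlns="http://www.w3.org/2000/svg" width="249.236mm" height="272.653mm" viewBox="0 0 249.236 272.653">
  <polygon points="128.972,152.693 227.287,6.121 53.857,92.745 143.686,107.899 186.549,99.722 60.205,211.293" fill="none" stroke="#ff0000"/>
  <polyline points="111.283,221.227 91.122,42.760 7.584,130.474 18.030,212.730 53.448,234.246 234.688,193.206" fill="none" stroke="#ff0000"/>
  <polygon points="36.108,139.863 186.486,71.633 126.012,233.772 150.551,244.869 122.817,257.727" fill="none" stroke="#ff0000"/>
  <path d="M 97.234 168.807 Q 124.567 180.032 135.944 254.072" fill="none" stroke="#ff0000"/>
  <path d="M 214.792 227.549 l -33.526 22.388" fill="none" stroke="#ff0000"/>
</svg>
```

G21
G90
G00 X128.972 Y119.960
M4 S498
G1 X227.287 Y266.532 F1362
G1 X53.857 Y179.908
G1 X143.686 Y164.754
G1 X186.549 Y172.931
G1 X60.205 Y61.360
G1 X128.972 Y119.960
M5
G00 X111.283 Y51.426
M4 S498
G1 X91.122 Y229.893 F1362
G1 X7.584 Y142.179
G1 X18.030 Y59.923
G1 X53.448 Y38.407
G1 X234.688 Y79.447
M5
G00 X36.108 Y132.790
M4 S498
G1 X186.486 Y201.020 F1362
G1 X126.012 Y38.881
G1 X150.551 Y27.784
G1 X122.817 Y14.926
G1 X36.108 Y132.790
M5
G00 X97.234 Y103.846
M4 S498
G1 X103.818 Y100.058 F1362
G1 X109.903 Y94.308
G1 X115.490 Y86.594
G1 X120.578 Y76.917
G1 X125.167 Y65.278
G1 X129.258 Y51.675
G1 X132.850 Y36.110
G1 X135.944 Y18.581
M5
G00 X214.792 Y45.104
M4 S498
G1 X181.266 Y22.716 F1362
M5

Since the viewBox matches the mm dimensions, user units are millimetres directly. The only transform is the Y-flip y_m = 272.653 − y_svg.

Shape 1 is a closed polygon drawn with `<polygon>`. Its stroke #ff0000 means score at S498, F1362. After flipping Y the toolpath is (128.972,119.960) → (227.287,266.532) → (53.857,179.908) → (143.686,164.754) → (186.549,172.931) → (60.205,61.360) → (128.972,119.960), returning to the start.

Shape 2 is a open polyline drawn with `<polyline>`. Its stroke #ff0000 means score at S498, F1362. After flipping Y the toolpath is (111.283,51.426) → (91.122,229.893) → (7.584,142.179) → (18.030,59.923) → (53.448,38.407) → (234.688,79.447).

Shape 3 is a closed polygon drawn with `<polygon>`. Its stroke #ff0000 means score at S498, F1362. After flipping Y the toolpath is (36.108,132.790) → (186.486,201.020) → (126.012,38.881) → (150.551,27.784) → (122.817,14.926) → (36.108,132.790), returning to the start.

Shape 4 is a quadratic bezier drawn with `<path>`. Its stroke #ff0000 means score at S498, F1362. After flipping Y the toolpath is (97.234,103.846) → (103.818,100.058) → (109.903,94.308) → (115.490,86.594) → (120.578,76.917) → (125.167,65.278) → (129.258,51.675) → (132.850,36.110) → (135.944,18.581).

Shape 5 is a line segment drawn with `<path>`. Its stroke #ff0000 means score at S498, F1362. After flipping Y the toolpath is (214.792,45.104) → (181.266,22.716).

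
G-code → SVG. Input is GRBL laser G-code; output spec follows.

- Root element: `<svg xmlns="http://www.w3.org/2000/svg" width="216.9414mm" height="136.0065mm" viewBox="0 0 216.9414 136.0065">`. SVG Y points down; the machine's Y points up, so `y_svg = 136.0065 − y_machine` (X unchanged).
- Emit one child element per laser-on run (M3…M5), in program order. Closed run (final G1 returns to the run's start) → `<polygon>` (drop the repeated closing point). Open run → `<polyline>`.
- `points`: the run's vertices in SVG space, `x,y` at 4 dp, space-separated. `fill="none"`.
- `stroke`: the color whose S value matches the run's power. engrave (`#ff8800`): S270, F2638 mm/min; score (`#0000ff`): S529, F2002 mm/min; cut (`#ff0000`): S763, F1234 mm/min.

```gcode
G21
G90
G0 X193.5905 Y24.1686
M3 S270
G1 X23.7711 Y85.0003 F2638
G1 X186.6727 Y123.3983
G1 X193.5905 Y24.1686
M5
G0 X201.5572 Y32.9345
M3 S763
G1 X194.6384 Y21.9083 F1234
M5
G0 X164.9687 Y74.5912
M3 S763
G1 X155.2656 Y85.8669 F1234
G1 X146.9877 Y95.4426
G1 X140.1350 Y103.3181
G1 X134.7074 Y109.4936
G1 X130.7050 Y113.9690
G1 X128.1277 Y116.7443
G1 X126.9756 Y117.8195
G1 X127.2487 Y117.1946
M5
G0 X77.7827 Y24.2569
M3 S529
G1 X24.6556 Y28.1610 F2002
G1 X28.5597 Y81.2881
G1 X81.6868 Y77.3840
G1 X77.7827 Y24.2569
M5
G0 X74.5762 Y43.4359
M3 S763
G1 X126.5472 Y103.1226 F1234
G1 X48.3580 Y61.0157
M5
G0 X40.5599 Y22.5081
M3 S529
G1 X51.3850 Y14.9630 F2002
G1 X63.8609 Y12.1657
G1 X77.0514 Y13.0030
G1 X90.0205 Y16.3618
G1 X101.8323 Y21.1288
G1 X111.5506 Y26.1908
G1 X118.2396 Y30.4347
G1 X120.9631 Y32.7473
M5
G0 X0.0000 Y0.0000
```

Machine Y-up, SVG Y-down with viewBox height 136.0065, so y_svg = 136.0065 − y_machine; X carries over.

Run 1: the run's S270 means `#ff8800` (engrave). The run returns to its start, so emit a `<polygon>` with points (Y-flipped): 193.5905,111.8379 23.7711,51.0062 186.6727,12.6082.

Run 2: S763 ⇒ cut layer `#ff0000`. The run is open, so emit a `<polyline>` with points (Y-flipped): 201.5572,103.0720 194.6384,114.0982.

Run 3: the run's S763 means `#ff0000` (cut). The run is open, so emit a `<polyline>` with points (Y-flipped): 164.9687,61.4153 155.2656,50.1396 146.9877,40.5639 140.1350,32.6884 134.7074,26.5129 130.7050,22.0375 128.1277,19.2622 126.9756,18.1870 127.2487,18.8119.

Run 4: the run's S529 means `#0000ff` (score). The run returns to its start, so emit a `<polygon>` with points (Y-flipped): 77.7827,111.7496 24.6556,107.8455 28.5597,54.7184 81.6868,58.6225.

Run 5: the run's S763 means `#ff0000` (cut). The run is open, so emit a `<polyline>` with points (Y-flipped): 74.5762,92.5706 126.5472,32.8839 48.3580,74.9908.

Run 6: S529 ⇒ score layer `#0000ff`. The run is open, so emit a `<polyline>` with points (Y-flipped): 40.5599,113.4984 51.3850,121.0435 63.8609,123.8408 77.0514,123.0035 90.0205,119.6447 101.8323,114.8777 111.5506,109.8157 118.2396,105.5718 120.9631,103.2592.

<svg xmlns="http://www.w3.org/2000/svg" width="216.9414mm" height="136.0065mm" viewBox="0 0 216.9414 136.0065">
  <polygon points="193.5905,111.8379 23.7711,51.0062 186.6727,12.6082" fill="none" stroke="#ff8800"/>
  <polyline points="201.5572,103.0720 194.6384,114.0982" fill="none" stroke="#ff0000"/>
  <polyline points="164.9687,61.4153 155.2656,50.1396 146.9877,40.5639 140.1350,32.6884 134.7074,26.5129 130.7050,22.0375 128.1277,19.2622 126.9756,18.1870 127.2487,18.8119" fill="none" stroke="#ff0000"/>
  <polygon points="77.7827,111.7496 24.6556,107.8455 28.5597,54.7184 81.6868,58.6225" fill="none" stroke="#0000ff"/>
  <polyline points="74.5762,92.5706 126.5472,32.8839 48.3580,74.9908" fill="none" stroke="#ff0000"/>
  <polyline points="40.5599,113.4984 51.3850,121.0435 63.8609,123.8408 77.0514,123.0035 90.0205,119.6447 101.8323,114.8777 111.5506,109.8157 118.2396,105.5718 120.9631,103.2592" fill="none" stroke="#0000ff"/>
</svg>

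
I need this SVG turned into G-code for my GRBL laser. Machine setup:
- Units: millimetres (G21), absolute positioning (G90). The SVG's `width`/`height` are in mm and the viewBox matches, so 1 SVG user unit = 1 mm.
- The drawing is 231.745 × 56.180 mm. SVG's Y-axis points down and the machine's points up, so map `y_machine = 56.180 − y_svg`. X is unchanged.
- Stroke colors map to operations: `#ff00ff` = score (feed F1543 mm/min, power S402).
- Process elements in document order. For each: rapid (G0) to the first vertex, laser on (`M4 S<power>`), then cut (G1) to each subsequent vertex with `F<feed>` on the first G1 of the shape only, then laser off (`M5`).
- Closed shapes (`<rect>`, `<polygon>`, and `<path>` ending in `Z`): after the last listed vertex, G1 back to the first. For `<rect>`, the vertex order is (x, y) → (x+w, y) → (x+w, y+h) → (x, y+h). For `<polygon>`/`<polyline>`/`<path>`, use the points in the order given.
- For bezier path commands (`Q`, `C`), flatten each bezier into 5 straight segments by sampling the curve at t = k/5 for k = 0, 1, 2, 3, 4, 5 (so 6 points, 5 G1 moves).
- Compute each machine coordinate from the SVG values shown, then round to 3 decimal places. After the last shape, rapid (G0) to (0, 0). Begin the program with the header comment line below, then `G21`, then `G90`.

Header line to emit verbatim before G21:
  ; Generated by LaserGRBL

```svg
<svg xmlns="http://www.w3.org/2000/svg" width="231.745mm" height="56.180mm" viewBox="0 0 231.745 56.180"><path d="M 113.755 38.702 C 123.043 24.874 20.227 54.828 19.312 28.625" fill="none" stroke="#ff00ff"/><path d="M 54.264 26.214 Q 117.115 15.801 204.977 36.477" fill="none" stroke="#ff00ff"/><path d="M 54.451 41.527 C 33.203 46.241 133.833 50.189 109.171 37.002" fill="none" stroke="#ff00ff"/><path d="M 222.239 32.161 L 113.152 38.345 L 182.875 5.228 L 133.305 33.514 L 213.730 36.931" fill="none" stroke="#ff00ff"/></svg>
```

; Generated by LaserGRBL
G21
G90
G0 X113.755 Y17.478
M4 S402
G1 X107.587 Y21.320 F1543
G1 X84.787 Y19.452
G1 X55.626 Y16.671
G1 X30.377 Y17.773
G1 X19.312 Y27.555
M5
G0 X54.264 Y29.966
M4 S402
G1 X80.405 Y32.888 F1543
G1 X108.547 Y33.322
G1 X138.689 Y31.270
G1 X170.833 Y26.730
G1 X204.977 Y19.703
M5
G0 X54.451 Y14.653
M4 S402
G1 X54.350 Y12.047 F1543
G1 X71.636 Y10.411
G1 X94.444 Y10.531
G1 X110.911 Y13.191
G1 X109.171 Y19.178
M5
G0 X222.239 Y24.019
M4 S402
G1 X113.152 Y17.835 F1543
G1 X182.875 Y50.952
G1 X133.305 Y22.666
G1 X213.730 Y19.249
M5
G0 X0.000 Y0.000

Since the viewBox matches the mm dimensions, user units are millimetres directly. The only transform is the Y-flip y_m = 56.180 − y_svg.

Shape 1 is a cubic bezier drawn with `<path>`. Its stroke #ff00ff means score at S402, F1543. After flipping Y the toolpath is (113.755,17.478) → (107.587,21.320) → (84.787,19.452) → (55.626,16.671) → (30.377,17.773) → (19.312,27.555).

Shape 2 is a quadratic bezier drawn with `<path>`. Its stroke #ff00ff means score at S402, F1543. After flipping Y the toolpath is (54.264,29.966) → (80.405,32.888) → (108.547,33.322) → (138.689,31.270) → (170.833,26.730) → (204.977,19.703).

Shape 3 is a cubic bezier drawn with `<path>`. Its stroke #ff00ff means score at S402, F1543. After flipping Y the toolpath is (54.451,14.653) → (54.350,12.047) → (71.636,10.411) → (94.444,10.531) → (110.911,13.191) → (109.171,19.178).

Shape 4 is a open polyline drawn with `<path>`. Its stroke #ff00ff means score at S402, F1543. After flipping Y the toolpath is (222.239,24.019) → (113.152,17.835) → (182.875,50.952) → (133.305,22.666) → (213.730,19.249).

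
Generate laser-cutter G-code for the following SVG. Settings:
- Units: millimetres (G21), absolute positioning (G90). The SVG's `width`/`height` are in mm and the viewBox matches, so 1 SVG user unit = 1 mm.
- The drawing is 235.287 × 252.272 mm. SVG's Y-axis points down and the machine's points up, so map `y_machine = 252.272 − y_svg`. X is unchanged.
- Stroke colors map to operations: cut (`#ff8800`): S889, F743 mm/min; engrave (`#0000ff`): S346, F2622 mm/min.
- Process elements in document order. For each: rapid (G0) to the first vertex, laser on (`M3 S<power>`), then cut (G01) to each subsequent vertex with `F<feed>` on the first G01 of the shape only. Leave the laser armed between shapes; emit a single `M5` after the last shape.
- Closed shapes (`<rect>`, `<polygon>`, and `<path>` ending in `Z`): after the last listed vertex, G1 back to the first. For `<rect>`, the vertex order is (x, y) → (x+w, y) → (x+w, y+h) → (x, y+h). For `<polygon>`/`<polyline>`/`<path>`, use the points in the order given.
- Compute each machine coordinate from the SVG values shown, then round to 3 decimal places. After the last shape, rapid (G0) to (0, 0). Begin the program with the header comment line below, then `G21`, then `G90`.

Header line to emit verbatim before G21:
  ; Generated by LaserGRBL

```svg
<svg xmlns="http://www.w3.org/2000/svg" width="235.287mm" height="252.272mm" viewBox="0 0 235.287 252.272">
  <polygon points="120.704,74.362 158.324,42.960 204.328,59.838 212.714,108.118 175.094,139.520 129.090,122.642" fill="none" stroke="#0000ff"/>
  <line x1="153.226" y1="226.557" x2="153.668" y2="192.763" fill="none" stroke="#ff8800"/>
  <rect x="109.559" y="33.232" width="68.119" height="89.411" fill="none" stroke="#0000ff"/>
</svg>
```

1 u = 1 mm; y_m = 252.272 − y.

[1] `<polygon>` regular polygon, #0000ff→engrave S346 F2622: (120.704,177.910) → (158.324,209.312) → (204.328,192.434) → (212.714,144.154) → (175.094,112.752) → (129.090,129.630) → (120.704,177.910) (closed)

[2] `<line>` line segment, #ff8800→cut S889 F743: (153.226,25.715) → (153.668,59.509)

[3] `<rect>` rectangle, #0000ff→engrave S346 F2622: (109.559,219.040) → (177.678,219.040) → (177.678,129.629) → (109.559,129.629) → (109.559,219.040) (closed)

; Generated by LaserGRBL
G21
G90
G0 X120.704 Y177.910
M3 S346
G01 X158.324 Y209.312 F2622
G01 X204.328 Y192.434
G01 X212.714 Y144.154
G01 X175.094 Y112.752
G01 X129.090 Y129.630
G01 X120.704 Y177.910
G0 X153.226 Y25.715
M3 S889
G01 X153.668 Y59.509 F743
G0 X109.559 Y219.040
M3 S346
G01 X177.678 Y219.040 F2622
G01 X177.678 Y129.629
G01 X109.559 Y129.629
G01 X109.559 Y219.040
M5
G0 X0.000 Y0.000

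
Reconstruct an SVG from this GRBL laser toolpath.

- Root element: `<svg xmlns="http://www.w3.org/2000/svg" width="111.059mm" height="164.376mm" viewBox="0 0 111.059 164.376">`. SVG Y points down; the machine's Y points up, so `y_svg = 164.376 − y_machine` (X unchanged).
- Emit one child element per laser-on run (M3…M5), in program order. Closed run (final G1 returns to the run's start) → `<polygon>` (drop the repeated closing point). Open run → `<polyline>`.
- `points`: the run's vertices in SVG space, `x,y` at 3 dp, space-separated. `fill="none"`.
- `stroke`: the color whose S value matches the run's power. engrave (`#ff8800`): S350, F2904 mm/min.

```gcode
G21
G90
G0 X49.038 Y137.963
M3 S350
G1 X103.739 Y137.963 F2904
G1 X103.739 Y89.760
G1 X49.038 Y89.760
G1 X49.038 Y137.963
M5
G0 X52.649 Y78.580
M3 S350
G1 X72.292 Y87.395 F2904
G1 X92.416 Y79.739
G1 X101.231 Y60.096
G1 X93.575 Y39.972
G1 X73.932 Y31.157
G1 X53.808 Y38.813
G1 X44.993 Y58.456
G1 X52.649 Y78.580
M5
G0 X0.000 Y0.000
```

y_svg = 164.376 − y_m. Every run uses S350, so all elements get stroke `#ff8800` (engrave).

[1] closed run; points: 49.038,26.413 103.739,26.413 103.739,74.616 49.038,74.616

[2] closed run; points: 52.649,85.796 72.292,76.981 92.416,84.637 101.231,104.280 93.575,124.404 73.932,133.219 53.808,125.563 44.993,105.920

<svg xmlns="http://www.w3.org/2000/svg" width="111.059mm" height="164.376mm" viewBox="0 0 111.059 164.376">
  <polygon points="49.038,26.413 103.739,26.413 103.739,74.616 49.038,74.616" fill="none" stroke="#ff8800"/>
  <polygon points="52.649,85.796 72.292,76.981 92.416,84.637 101.231,104.280 93.575,124.404 73.932,133.219 53.808,125.563 44.993,105.920" fill="none" stroke="#ff8800"/>
</svg>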